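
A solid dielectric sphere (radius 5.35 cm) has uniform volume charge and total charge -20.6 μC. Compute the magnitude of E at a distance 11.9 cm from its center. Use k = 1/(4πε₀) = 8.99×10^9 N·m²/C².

E ≈ 1.31×10^7 V/m

Take a concentric spherical Gaussian surface of radius r = 11.9 cm (r > R, so the entire charge is enclosed).
Q_enc = -20.6 μC = -2.06×10^-5 C.
Since E is radial and uniform over the Gaussian sphere, Φ = E·4πr² = Q_enc/ε₀.
E = k|Q_enc|/r² = (8.99×10^9)(2.06e-5)/(0.119)² = 1.31×10^7 N/C.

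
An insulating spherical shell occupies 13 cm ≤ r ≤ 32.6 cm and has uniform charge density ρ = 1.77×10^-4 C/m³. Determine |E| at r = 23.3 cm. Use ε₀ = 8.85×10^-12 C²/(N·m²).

By spherical symmetry E is radial; choose a Gaussian sphere of radius r = 23.3 cm (within the shell material, 13 cm < r < 32.6 cm).
Only the shell between 13 cm and r is enclosed: Q_enc = ρ·(4π/3)(r³ − a³) = (1.77×10^-4)·(4π/3)·((0.233)³ − (0.13)³) = 7.75e-6 C.
Gauss's law: E·4πr² = Q_enc/ε₀.
E = |Q_enc|/(4πε₀r²) = (7.75×10^-6)/(4π·8.85×10^-12·(0.233)²) = 1.28×10^6 N/C.

E ≈ 1.28×10^6 N/C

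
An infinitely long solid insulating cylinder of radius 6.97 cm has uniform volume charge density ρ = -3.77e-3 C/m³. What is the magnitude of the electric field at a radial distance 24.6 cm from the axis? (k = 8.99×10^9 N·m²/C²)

E = 4.21×10^6 N/C

Coaxial Gaussian cylinder, radius r = 24.6 cm, length L (r > 6.97 cm, full cross-section enclosed).
λ_enc = ρ·πR² = (-3.77×10^-3)π(0.0697)² = -5.754×10^-5 C/m.
By Gauss's law (flux through the curved wall only), E·2πrL = λ_enc L/ε₀.
E = 2k|λ_enc|/r = 2(8.99×10^9)(5.754e-5)/(0.246) = 4.21e6 N/C.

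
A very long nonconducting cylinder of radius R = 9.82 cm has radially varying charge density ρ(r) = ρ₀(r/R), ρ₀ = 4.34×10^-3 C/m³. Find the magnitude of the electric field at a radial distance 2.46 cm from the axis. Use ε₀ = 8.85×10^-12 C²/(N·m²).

|E| = 1.01×10^6 N/C

Coaxial Gaussian cylinder, radius r = 2.46 cm, length L (r < R).
λ_enc = ∫₀^r ρ(r')·2πr' dr' = (2πρ₀/R)·r^3/3 = 1.378×10^-6 C/m.
Since E is radial and uniform over the curved surface, Φ = E·2πrL = Q_enc/ε₀ = λ_enc L/ε₀.
E = |λ_enc|/(2πε₀r) = (1.378×10^-6)/(2π·8.85×10^-12·0.0246) = 1.01×10^6 N/C.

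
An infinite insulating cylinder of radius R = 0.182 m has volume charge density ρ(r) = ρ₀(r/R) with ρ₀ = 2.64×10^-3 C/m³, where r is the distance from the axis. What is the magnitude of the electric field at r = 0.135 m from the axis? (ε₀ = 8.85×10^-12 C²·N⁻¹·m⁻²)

|E| ≈ 9.96×10^6 N/C

Take a coaxial cylindrical Gaussian surface of radius r = 0.135 m and length L (r < R).
λ_enc = ∫₀^r ρ(r')·2πr' dr' = (2πρ₀/R)·r^3/3 = 7.475e-5 C/m.
Gauss's law: E·2πrL = λ_enc L/ε₀.
E = |λ_enc|/(2πε₀r) = (7.475e-5)/(2π·8.85×10^-12·0.135) = 9.96×10^6 N/C.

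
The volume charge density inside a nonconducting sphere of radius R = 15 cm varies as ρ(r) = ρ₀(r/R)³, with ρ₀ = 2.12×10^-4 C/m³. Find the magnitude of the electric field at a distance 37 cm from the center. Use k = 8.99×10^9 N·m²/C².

Symmetry ⇒ E = E(r) r̂. Gaussian sphere of radius r = 37 cm (r > R, all charge enclosed).
Q_enc = 4π ∫₀^R ρ₀(r'/R)^3 r'² dr' = 4πρ₀R³/6 = 1.499e-6 C.
By Gauss's law, ∮E·dA = E·4πr² = Q_enc/ε₀.
E = k|Q_enc|/r² = (8.99×10^9)(1.499e-6)/(0.37)² = 9.84×10^4 N/C.

E = 9.84×10^4 N/C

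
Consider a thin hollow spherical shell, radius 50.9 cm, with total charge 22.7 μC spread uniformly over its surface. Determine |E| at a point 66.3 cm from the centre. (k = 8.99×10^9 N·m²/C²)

Use a concentric Gaussian sphere at r = 66.3 cm (r > 50.9 cm).
The entire shell is enclosed: Q_enc = 2.27e-5 C.
Since E is radial and uniform over the Gaussian sphere, Φ = E·4πr² = Q_enc/ε₀.
E = k|Q_enc|/r² = (8.99×10^9)(2.27×10^-5)/(0.663)² = 4.64e5 N/C.

E ≈ 4.64×10^5 N/C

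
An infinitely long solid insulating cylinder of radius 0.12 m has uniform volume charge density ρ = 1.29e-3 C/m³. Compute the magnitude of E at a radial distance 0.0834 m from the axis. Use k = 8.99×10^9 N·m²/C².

Coaxial Gaussian cylinder, radius r = 0.0834 m, length L (r < R).
Enclosed charge per unit length: λ_enc = ρ·πr² = (1.29e-3)π(0.0834)² = 2.819×10^-5 C/m.
By Gauss's law (flux through the curved wall only), E·2πrL = λ_enc L/ε₀.
E = 2k|λ_enc|/r = 2(8.99×10^9)(2.819e-5)/(0.0834) = 6.08×10^6 N/C.

|E| = 6.08e6 N/C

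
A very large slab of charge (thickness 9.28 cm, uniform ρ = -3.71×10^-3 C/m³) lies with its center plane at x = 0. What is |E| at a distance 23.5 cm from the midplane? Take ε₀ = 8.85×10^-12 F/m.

|E| ≈ 1.95×10^7 V/m

The point |x| = 23.5 cm lies outside the slab (half-thickness 0.0464 m). A symmetric pillbox spanning the full slab encloses Q_enc = ρ·d·A.
Flux = 2EA ⇒ E = |ρ|d/(2ε₀), independent of distance outside.
E = (3.71×10^-3)(0.0928)/(2·8.85×10^-12) = 1.95×10^7 N/C.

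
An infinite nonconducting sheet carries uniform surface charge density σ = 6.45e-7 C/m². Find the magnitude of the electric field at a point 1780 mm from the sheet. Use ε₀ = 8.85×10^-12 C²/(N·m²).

3.64e4 N/C

The symmetry is planar: E is normal to the sheet and the same magnitude on both sides. Take a pillbox straddling the sheet with end-cap area A.
Flux Φ = 2EA and Q_enc = σA, so 2EA = σA/ε₀ ⇒ E = |σ|/(2ε₀), independent of distance.
E = |σ|/(2ε₀) = (6.45×10^-7)/(2·8.85×10^-12) = 3.64×10^4 N/C.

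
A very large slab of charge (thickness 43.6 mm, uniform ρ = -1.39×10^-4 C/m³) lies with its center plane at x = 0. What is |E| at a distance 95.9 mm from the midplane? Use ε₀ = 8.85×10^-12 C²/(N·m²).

E ≈ 3.42e5 V/m

The point |x| = 95.9 mm lies outside the slab (half-thickness 0.0218 m). A symmetric pillbox spanning the full slab encloses Q_enc = ρ·d·A.
Flux = 2EA ⇒ E = |ρ|d/(2ε₀), independent of distance outside.
E = (1.39e-4)(0.0436)/(2·8.85×10^-12) = 3.42e5 N/C.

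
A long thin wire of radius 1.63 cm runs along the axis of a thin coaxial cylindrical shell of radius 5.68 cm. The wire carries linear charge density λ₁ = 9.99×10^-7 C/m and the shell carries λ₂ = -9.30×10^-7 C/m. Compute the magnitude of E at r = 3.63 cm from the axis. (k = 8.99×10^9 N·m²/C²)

E ≈ 4.95e5 N/C

Coaxial Gaussian cylinder, radius r = 3.63 cm, length L (between the conductors, 1.63 cm < r < 5.68 cm).
The shell at 5.68 cm lies outside the Gaussian surface, so λ_enc = λ₁ = 9.99e-7 C/m.
Since E is radial and uniform over the curved surface, Φ = E·2πrL = Q_enc/ε₀ = λ_enc L/ε₀.
E = 2k|λ_enc|/r = 2(8.99×10^9)(9.99e-7)/(0.0363) = 4.95×10^5 N/C.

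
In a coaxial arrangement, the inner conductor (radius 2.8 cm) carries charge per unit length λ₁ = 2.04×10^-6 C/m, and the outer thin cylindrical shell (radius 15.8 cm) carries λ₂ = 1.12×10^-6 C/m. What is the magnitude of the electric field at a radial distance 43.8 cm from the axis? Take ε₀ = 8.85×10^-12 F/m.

1.30e5 N/C

By cylindrical symmetry E is radial; use a coaxial Gaussian cylinder of radius 43.8 cm and length L (r > 15.8 cm, enclosing both).
λ_enc = λ₁ + λ₂ = (2.04×10^-6) + (1.12e-6) = 3.16×10^-6 C/m.
Gauss's law: E·2πrL = λ_enc L/ε₀.
E = |λ_enc|/(2πε₀r) = (3.16e-6)/(2π·8.85×10^-12·0.438) = 1.30×10^5 N/C.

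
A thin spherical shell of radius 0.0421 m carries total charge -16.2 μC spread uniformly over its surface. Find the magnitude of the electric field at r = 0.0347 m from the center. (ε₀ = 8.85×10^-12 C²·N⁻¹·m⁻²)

E = 0 (no enclosed charge)

Use a concentric Gaussian sphere at r = 0.0347 m (inside the shell, r < 0.0421 m).
All the charge is outside the Gaussian surface: Q_enc = 0, hence E = 0 everywhere inside the shell.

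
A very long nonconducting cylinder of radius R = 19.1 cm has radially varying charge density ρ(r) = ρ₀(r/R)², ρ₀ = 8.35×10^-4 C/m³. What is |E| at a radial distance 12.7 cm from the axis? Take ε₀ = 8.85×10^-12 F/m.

By cylindrical symmetry E is radial; use a coaxial Gaussian cylinder of radius 12.7 cm and length L (r < R).
λ_enc = ∫₀^r ρ(r')·2πr' dr' = (2πρ₀/R²)·r^4/4 = 9.353×10^-6 C/m.
Applying ∮E·dA = Q_enc/ε₀ with the end caps contributing no flux:
E = |λ_enc|/(2πε₀r) = (9.353e-6)/(2π·8.85×10^-12·0.127) = 1.32e6 N/C.

1.32×10^6 V/m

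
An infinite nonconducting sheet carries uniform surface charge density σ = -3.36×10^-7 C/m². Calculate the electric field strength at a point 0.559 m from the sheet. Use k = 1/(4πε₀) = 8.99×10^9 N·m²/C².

E ≈ 1.90×10^4 V/m

Choose a cylindrical pillbox piercing the sheet, end faces (area A) parallel to it.
Flux Φ = 2EA and Q_enc = σA, so 2EA = σA/ε₀ ⇒ E = |σ|/(2ε₀), independent of distance.
E = 2πk|σ| = 2π(8.99×10^9)(3.36×10^-7) = 1.90×10^4 N/C.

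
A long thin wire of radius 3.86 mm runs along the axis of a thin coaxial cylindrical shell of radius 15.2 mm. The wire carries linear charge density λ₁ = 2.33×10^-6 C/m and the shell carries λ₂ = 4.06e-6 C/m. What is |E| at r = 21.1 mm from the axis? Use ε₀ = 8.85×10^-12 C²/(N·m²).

E = 5.45×10^6 N/C

Coaxial Gaussian cylinder, radius r = 21.1 mm, length L (r > 15.2 mm, enclosing both).
λ_enc = λ₁ + λ₂ = (2.33e-6) + (4.06×10^-6) = 6.39×10^-6 C/m.
Since E is radial and uniform over the curved surface, Φ = E·2πrL = Q_enc/ε₀ = λ_enc L/ε₀.
E = |λ_enc|/(2πε₀r) = (6.39×10^-6)/(2π·8.85×10^-12·0.0211) = 5.45×10^6 N/C.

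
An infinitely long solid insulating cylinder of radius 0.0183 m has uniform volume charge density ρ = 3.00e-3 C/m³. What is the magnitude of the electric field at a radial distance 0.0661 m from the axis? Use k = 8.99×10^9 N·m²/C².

|E| ≈ 8.59×10^5 N/C

Take a coaxial cylindrical Gaussian surface of radius r = 0.0661 m and length L (r > 0.0183 m, full cross-section enclosed).
λ_enc = ρ·πR² = (3.00×10^-3)π(0.0183)² = 3.156×10^-6 C/m.
Applying ∮E·dA = Q_enc/ε₀ with the end caps contributing no flux:
E = 2k|λ_enc|/r = 2(8.99×10^9)(3.156×10^-6)/(0.0661) = 8.59e5 N/C.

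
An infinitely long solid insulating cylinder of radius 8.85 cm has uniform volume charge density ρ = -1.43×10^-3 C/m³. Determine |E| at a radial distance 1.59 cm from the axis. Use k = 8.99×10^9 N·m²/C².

Take a coaxial cylindrical Gaussian surface of radius r = 1.59 cm and length L (r < R).
Enclosed charge per unit length: λ_enc = ρ·πr² = (-1.43e-3)π(0.0159)² = -1.136×10^-6 C/m.
Applying ∮E·dA = Q_enc/ε₀ with the end caps contributing no flux:
E = 2k|λ_enc|/r = 2(8.99×10^9)(1.136e-6)/(0.0159) = 1.28e6 N/C.

|E| = 1.28e6 N/C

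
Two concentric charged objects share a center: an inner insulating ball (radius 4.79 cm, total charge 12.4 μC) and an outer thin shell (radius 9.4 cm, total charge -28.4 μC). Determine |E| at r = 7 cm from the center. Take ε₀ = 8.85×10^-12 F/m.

Use a concentric Gaussian sphere at r = 7 cm (between the bodies, 4.79 cm < r < 9.4 cm).
The shell at 9.4 cm lies outside the Gaussian surface, so Q_enc = 12.4 μC = 1.24e-5 C.
Since E is radial and uniform over the Gaussian sphere, Φ = E·4πr² = Q_enc/ε₀.
E = |Q_enc|/(4πε₀r²) = (1.24×10^-5)/(4π·8.85×10^-12·(0.07)²) = 2.28×10^7 N/C.

2.28×10^7 N/C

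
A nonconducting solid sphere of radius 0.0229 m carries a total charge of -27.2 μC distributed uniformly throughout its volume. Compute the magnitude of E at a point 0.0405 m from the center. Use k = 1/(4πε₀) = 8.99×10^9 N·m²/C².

|E| ≈ 1.49e8 V/m

By spherical symmetry E is radial; choose a Gaussian sphere of radius r = 0.0405 m (r > R, so the entire charge is enclosed).
Q_enc = -27.2 μC = -2.72×10^-5 C.
Gauss's law: E·4πr² = Q_enc/ε₀.
E = k|Q_enc|/r² = (8.99×10^9)(2.72×10^-5)/(0.0405)² = 1.49×10^8 N/C.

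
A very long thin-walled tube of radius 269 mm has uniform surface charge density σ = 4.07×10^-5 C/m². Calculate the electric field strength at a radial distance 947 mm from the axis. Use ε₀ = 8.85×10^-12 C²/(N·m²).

Choose a coaxial cylinder of radius r = 947 mm (arbitrary length L) as the Gaussian surface (r > 269 mm).
The whole shell is enclosed: λ_enc = σ·2πR = (4.07e-5)·2π·(0.269) = 6.879e-5 C/m.
Since E is radial and uniform over the curved surface, Φ = E·2πrL = Q_enc/ε₀ = λ_enc L/ε₀.
E = |λ_enc|/(2πε₀r) = (6.879×10^-5)/(2π·8.85×10^-12·0.947) = 1.31e6 N/C.

|E| = 1.31×10^6 N/C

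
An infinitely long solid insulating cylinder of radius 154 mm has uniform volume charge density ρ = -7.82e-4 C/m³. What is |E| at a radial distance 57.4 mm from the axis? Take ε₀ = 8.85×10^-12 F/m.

E ≈ 2.54e6 N/C

Coaxial Gaussian cylinder, radius r = 57.4 mm, length L (r < R).
Enclosed charge per unit length: λ_enc = ρ·πr² = (-7.82e-4)π(0.0574)² = -8.094e-6 C/m.
By Gauss's law (flux through the curved wall only), E·2πrL = λ_enc L/ε₀.
E = |λ_enc|/(2πε₀r) = (8.094×10^-6)/(2π·8.85×10^-12·0.0574) = 2.54×10^6 N/C.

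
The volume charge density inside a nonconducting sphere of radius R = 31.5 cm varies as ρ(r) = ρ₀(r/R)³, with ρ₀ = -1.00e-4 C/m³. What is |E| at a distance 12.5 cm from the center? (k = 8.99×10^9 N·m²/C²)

E ≈ 1.47×10^4 V/m

Take a concentric spherical Gaussian surface of radius r = 12.5 cm (r < R).
Q_enc = ∫₀^r ρ(r')·4πr'² dr' = (4πρ₀/R³) ∫₀^r r'^5 dr' = 4πρ₀ r^6/(6·R³) = -2.556e-8 C.
Gauss's law: E·4πr² = Q_enc/ε₀.
E = k|Q_enc|/r² = (8.99×10^9)(2.556e-8)/(0.125)² = 1.47×10^4 N/C.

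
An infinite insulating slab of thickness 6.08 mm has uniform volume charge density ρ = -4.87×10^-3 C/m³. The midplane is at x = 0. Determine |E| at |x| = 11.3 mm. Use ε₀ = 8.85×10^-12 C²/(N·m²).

The point |x| = 11.3 mm lies outside the slab (half-thickness 0.00304 m). A symmetric pillbox spanning the full slab encloses Q_enc = ρ·d·A.
Flux = 2EA ⇒ E = |ρ|d/(2ε₀), independent of distance outside.
E = (4.87e-3)(0.00608)/(2·8.85×10^-12) = 1.67×10^6 N/C.

|E| ≈ 1.67×10^6 N/C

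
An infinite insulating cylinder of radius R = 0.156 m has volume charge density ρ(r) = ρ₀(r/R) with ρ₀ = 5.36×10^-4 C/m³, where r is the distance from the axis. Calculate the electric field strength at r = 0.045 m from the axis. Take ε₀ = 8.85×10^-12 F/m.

|E| = 2.62×10^5 N/C

Choose a coaxial cylinder of radius r = 0.045 m (arbitrary length L) as the Gaussian surface (r < R).
λ_enc = ∫₀^r ρ(r')·2πr' dr' = (2πρ₀/R)·r^3/3 = 6.557×10^-7 C/m.
By Gauss's law (flux through the curved wall only), E·2πrL = λ_enc L/ε₀.
E = |λ_enc|/(2πε₀r) = (6.557×10^-7)/(2π·8.85×10^-12·0.045) = 2.62e5 N/C.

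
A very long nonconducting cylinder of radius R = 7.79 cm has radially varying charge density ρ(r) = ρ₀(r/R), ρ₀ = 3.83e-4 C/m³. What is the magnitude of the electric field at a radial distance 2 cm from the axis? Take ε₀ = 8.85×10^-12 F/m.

Take a coaxial cylindrical Gaussian surface of radius r = 2 cm and length L (r < R).
Integrating ρ over the cross-section to radius r: λ_enc = (2πρ₀/R) ∫₀^r r'^2 dr' = 2πρ₀ r^3/(3·R) = 8.238e-8 C/m.
Gauss's law: E·2πrL = λ_enc L/ε₀.
E = |λ_enc|/(2πε₀r) = (8.238×10^-8)/(2π·8.85×10^-12·0.02) = 7.41×10^4 N/C.

7.41e4 V/m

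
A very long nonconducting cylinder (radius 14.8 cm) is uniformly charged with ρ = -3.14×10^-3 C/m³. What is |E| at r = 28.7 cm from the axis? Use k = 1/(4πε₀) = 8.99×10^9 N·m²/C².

1.35e7 V/m

By cylindrical symmetry E is radial; use a coaxial Gaussian cylinder of radius 28.7 cm and length L (r > 14.8 cm, full cross-section enclosed).
λ_enc = ρ·πR² = (-3.14e-3)π(0.148)² = -2.161×10^-4 C/m.
Gauss's law: E·2πrL = λ_enc L/ε₀.
E = 2k|λ_enc|/r = 2(8.99×10^9)(2.161×10^-4)/(0.287) = 1.35×10^7 N/C.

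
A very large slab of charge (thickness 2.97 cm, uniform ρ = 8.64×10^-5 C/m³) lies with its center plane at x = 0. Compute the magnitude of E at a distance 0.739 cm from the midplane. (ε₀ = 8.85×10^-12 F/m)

E ≈ 7.21×10^4 N/C

By symmetry E is perpendicular to the slab. A Gaussian pillbox from −0.739 cm to +0.739 cm (face area A) lies entirely within the slab.
Q_enc = ρ·(2x)·A and flux = 2EA, so 2EA = 2ρxA/ε₀ ⇒ E = |ρ|x/ε₀.
E = (8.64e-5)(0.00739)/(8.85×10^-12) = 7.21×10^4 N/C.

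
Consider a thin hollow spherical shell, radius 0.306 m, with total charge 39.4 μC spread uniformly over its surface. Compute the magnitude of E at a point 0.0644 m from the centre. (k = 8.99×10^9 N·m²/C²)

Take a concentric spherical Gaussian surface of radius r = 0.0644 m (inside the shell, r < 0.306 m).
All the charge is outside the Gaussian surface: Q_enc = 0, hence E = 0 everywhere inside the shell.

E = 0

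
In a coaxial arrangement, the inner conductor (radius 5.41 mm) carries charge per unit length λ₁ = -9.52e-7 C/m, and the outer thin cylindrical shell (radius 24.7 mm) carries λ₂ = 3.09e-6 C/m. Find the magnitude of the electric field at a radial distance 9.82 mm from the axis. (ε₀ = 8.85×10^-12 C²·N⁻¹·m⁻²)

|E| = 1.74×10^6 N/C

Choose a coaxial cylinder of radius r = 9.82 mm (arbitrary length L) as the Gaussian surface (between the conductors, 5.41 mm < r < 24.7 mm).
The shell at 24.7 mm lies outside the Gaussian surface, so λ_enc = λ₁ = -9.52×10^-7 C/m.
Gauss's law: E·2πrL = λ_enc L/ε₀.
E = |λ_enc|/(2πε₀r) = (9.52×10^-7)/(2π·8.85×10^-12·0.00982) = 1.74e6 N/C.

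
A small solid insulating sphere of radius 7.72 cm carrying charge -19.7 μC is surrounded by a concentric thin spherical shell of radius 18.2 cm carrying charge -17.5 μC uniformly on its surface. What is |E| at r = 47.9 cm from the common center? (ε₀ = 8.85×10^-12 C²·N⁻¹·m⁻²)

E = 1.46e6 N/C

Take a concentric spherical Gaussian surface of radius r = 47.9 cm (r > 18.2 cm, enclosing both).
Q_enc = (-19.7 μC) + (-17.5 μC) = -3.72×10^-5 C.
Since E is radial and uniform over the Gaussian sphere, Φ = E·4πr² = Q_enc/ε₀.
E = |Q_enc|/(4πε₀r²) = (3.72×10^-5)/(4π·8.85×10^-12·(0.479)²) = 1.46e6 N/C.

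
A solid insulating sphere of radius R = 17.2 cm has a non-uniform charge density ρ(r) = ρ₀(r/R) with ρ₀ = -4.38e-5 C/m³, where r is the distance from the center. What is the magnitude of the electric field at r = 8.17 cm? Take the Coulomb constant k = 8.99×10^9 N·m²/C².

|E| = 4.80e4 N/C

Symmetry ⇒ E = E(r) r̂. Gaussian sphere of radius r = 8.17 cm (r < R).
Q_enc = ∫₀^r ρ(r')·4πr'² dr' = (4πρ₀/R) ∫₀^r r'^3 dr' = 4πρ₀ r^4/(4·R) = -3.564e-8 C.
Since E is radial and uniform over the Gaussian sphere, Φ = E·4πr² = Q_enc/ε₀.
E = k|Q_enc|/r² = (8.99×10^9)(3.564×10^-8)/(0.0817)² = 4.80e4 N/C.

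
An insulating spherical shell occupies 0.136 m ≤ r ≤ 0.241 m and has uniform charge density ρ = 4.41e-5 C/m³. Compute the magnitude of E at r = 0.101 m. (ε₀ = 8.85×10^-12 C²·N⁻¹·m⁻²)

Symmetry ⇒ E = E(r) r̂. Gaussian sphere of radius r = 0.101 m (r < 0.136 m, inside the empty cavity).
Q_enc = 0 (all charge lies at larger r); Gauss's law gives E = 0.

E = 0 (no enclosed charge)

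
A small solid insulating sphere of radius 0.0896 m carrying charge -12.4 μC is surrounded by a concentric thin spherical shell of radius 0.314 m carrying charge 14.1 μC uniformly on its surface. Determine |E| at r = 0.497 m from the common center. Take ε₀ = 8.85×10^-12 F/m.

6.19e4 V/m

Take a concentric spherical Gaussian surface of radius r = 0.497 m (r > 0.314 m, enclosing both).
Q_enc = (-12.4 μC) + (14.1 μC) = 1.70e-6 C.
Gauss's law: E·4πr² = Q_enc/ε₀.
E = |Q_enc|/(4πε₀r²) = (1.70e-6)/(4π·8.85×10^-12·(0.497)²) = 6.19×10^4 N/C.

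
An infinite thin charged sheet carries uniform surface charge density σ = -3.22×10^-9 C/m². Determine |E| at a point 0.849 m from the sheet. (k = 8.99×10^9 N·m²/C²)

The symmetry is planar: E is normal to the sheet and the same magnitude on both sides. Take a pillbox straddling the sheet with end-cap area A.
Flux Φ = 2EA and Q_enc = σA, so 2EA = σA/ε₀ ⇒ E = |σ|/(2ε₀), independent of distance.
E = 2πk|σ| = 2π(8.99×10^9)(3.22×10^-9) = 182 N/C.

E ≈ 182 N/C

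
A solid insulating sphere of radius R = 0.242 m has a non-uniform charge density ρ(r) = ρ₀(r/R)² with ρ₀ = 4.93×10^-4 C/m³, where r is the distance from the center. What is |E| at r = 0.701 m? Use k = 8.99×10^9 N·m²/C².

Use a concentric Gaussian sphere at r = 0.701 m (r > R, all charge enclosed).
Q_enc = 4π ∫₀^R ρ₀(r'/R)^2 r'² dr' = 4πρ₀R³/5 = 1.756×10^-5 C.
Applying ∮E·dA = Q_enc/ε₀ with Φ = E(4πr²):
E = k|Q_enc|/r² = (8.99×10^9)(1.756e-5)/(0.701)² = 3.21×10^5 N/C.

|E| = 3.21×10^5 N/C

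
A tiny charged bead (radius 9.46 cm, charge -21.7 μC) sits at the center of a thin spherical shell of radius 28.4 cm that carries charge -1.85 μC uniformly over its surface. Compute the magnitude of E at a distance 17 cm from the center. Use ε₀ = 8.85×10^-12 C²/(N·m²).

|E| ≈ 6.75e6 V/m

Take a concentric spherical Gaussian surface of radius r = 17 cm (between the bodies, 9.46 cm < r < 28.4 cm).
Only the inner charge is enclosed; the outer shell contributes nothing inside itself. Q_enc = -21.7 μC = -2.17e-5 C.
By Gauss's law, ∮E·dA = E·4πr² = Q_enc/ε₀.
E = |Q_enc|/(4πε₀r²) = (2.17×10^-5)/(4π·8.85×10^-12·(0.17)²) = 6.75×10^6 N/C.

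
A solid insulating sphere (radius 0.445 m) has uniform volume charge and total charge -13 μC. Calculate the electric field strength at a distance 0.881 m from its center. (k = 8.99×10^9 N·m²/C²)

|E| ≈ 1.51×10^5 N/C

Take a concentric spherical Gaussian surface of radius r = 0.881 m (r > R, so the entire charge is enclosed).
Q_enc = -13 μC = -1.30×10^-5 C.
Gauss's law: E·4πr² = Q_enc/ε₀.
E = k|Q_enc|/r² = (8.99×10^9)(1.30×10^-5)/(0.881)² = 1.51e5 N/C.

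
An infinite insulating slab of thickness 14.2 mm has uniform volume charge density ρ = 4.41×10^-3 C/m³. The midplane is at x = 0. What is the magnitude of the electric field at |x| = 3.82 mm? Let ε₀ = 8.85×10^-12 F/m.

By symmetry E is perpendicular to the slab. A Gaussian pillbox from −3.82 mm to +3.82 mm (face area A) lies entirely within the slab.
Q_enc = ρ·(2x)·A and flux = 2EA, so 2EA = 2ρxA/ε₀ ⇒ E = |ρ|x/ε₀.
E = (4.41e-3)(0.00382)/(8.85×10^-12) = 1.90×10^6 N/C.

1.90×10^6 V/m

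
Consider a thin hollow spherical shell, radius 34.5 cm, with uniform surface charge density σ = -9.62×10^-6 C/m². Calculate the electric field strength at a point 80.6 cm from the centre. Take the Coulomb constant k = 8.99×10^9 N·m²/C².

Take a concentric spherical Gaussian surface of radius r = 80.6 cm (r > 34.5 cm).
The entire shell is enclosed: Q_enc = σ·4πR² = (-9.62×10^-6)·4π·(0.345)² = -1.439×10^-5 C.
By Gauss's law, ∮E·dA = E·4πr² = Q_enc/ε₀.
E = k|Q_enc|/r² = (8.99×10^9)(1.439e-5)/(0.806)² = 1.99×10^5 N/C.

1.99e5 N/C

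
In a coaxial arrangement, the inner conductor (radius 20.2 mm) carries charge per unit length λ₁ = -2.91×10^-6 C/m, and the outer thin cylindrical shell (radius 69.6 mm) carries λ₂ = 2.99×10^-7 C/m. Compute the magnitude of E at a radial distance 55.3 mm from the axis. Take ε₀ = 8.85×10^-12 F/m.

|E| = 9.46×10^5 V/m

By cylindrical symmetry E is radial; use a coaxial Gaussian cylinder of radius 55.3 mm and length L (between the conductors, 20.2 mm < r < 69.6 mm).
Only the inner wire is enclosed; the outer shell contributes nothing inside itself. λ_enc = λ₁ = -2.91×10^-6 C/m.
By Gauss's law (flux through the curved wall only), E·2πrL = λ_enc L/ε₀.
E = |λ_enc|/(2πε₀r) = (2.91e-6)/(2π·8.85×10^-12·0.0553) = 9.46×10^5 N/C.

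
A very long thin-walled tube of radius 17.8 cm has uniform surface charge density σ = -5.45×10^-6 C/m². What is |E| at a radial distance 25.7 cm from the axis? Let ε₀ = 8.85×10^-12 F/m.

E = 4.27×10^5 N/C

Choose a coaxial cylinder of radius r = 25.7 cm (arbitrary length L) as the Gaussian surface (r > 17.8 cm).
The whole shell is enclosed: λ_enc = σ·2πR = (-5.45×10^-6)·2π·(0.178) = -6.095e-6 C/m.
Applying ∮E·dA = Q_enc/ε₀ with the end caps contributing no flux:
E = |λ_enc|/(2πε₀r) = (6.095×10^-6)/(2π·8.85×10^-12·0.257) = 4.27×10^5 N/C.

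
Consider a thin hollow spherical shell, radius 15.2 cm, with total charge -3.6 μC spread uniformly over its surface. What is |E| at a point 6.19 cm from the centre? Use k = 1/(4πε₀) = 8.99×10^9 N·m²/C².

Symmetry ⇒ E = E(r) r̂. Gaussian sphere of radius r = 6.19 cm (inside the shell, r < 15.2 cm).
No charge lies within this surface, so Q_enc = 0 and Gauss's law gives E·4πr² = 0 ⇒ E = 0.

|E| = 0 V/m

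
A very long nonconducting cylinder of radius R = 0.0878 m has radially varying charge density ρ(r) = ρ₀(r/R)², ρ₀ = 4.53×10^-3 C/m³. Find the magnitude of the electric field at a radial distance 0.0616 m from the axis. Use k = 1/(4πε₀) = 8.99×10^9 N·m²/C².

|E| ≈ 3.88×10^6 N/C

By cylindrical symmetry E is radial; use a coaxial Gaussian cylinder of radius 0.0616 m and length L (r < R).
λ_enc = ∫₀^r ρ(r')·2πr' dr' = (2πρ₀/R²)·r^4/4 = 1.329×10^-5 C/m.
Gauss's law: E·2πrL = λ_enc L/ε₀.
E = 2k|λ_enc|/r = 2(8.99×10^9)(1.329e-5)/(0.0616) = 3.88e6 N/C.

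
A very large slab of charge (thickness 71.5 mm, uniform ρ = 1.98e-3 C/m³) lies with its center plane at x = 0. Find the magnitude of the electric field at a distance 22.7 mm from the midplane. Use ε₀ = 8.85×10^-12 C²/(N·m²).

E ≈ 5.08×10^6 N/C

By symmetry E is perpendicular to the slab. A Gaussian pillbox from −22.7 mm to +22.7 mm (face area A) lies entirely within the slab.
Q_enc = ρ·(2x)·A and flux = 2EA, so 2EA = 2ρxA/ε₀ ⇒ E = |ρ|x/ε₀.
E = (1.98×10^-3)(0.0227)/(8.85×10^-12) = 5.08e6 N/C.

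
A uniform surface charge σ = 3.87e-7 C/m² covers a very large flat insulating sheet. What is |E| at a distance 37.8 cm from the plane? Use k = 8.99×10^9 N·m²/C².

By planar symmetry E is perpendicular to the sheet and uniform; use a Gaussian pillbox with flat faces of area A on each side of the sheet.
Flux Φ = 2EA and Q_enc = σA, so 2EA = σA/ε₀ ⇒ E = |σ|/(2ε₀), independent of distance.
E = 2πk|σ| = 2π(8.99×10^9)(3.87×10^-7) = 2.19×10^4 N/C.

E ≈ 2.19×10^4 V/m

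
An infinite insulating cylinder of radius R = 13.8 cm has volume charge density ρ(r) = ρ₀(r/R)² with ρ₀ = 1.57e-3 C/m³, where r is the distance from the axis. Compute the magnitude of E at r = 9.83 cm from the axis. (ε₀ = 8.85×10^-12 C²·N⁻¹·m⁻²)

E ≈ 2.21×10^6 N/C

Coaxial Gaussian cylinder, radius r = 9.83 cm, length L (r < R).
Integrating ρ over the cross-section to radius r: λ_enc = (2πρ₀/R²) ∫₀^r r'^3 dr' = 2πρ₀ r^4/(4·R²) = 1.209×10^-5 C/m.
By Gauss's law (flux through the curved wall only), E·2πrL = λ_enc L/ε₀.
E = |λ_enc|/(2πε₀r) = (1.209e-5)/(2π·8.85×10^-12·0.0983) = 2.21×10^6 N/C.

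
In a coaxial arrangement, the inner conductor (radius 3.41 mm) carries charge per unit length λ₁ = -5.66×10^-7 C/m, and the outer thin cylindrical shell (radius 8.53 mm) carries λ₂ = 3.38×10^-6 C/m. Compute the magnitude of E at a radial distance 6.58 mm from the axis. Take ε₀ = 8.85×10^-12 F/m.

Choose a coaxial cylinder of radius r = 6.58 mm (arbitrary length L) as the Gaussian surface (between the conductors, 3.41 mm < r < 8.53 mm).
Only the inner wire is enclosed; the outer shell contributes nothing inside itself. λ_enc = λ₁ = -5.66×10^-7 C/m.
Applying ∮E·dA = Q_enc/ε₀ with the end caps contributing no flux:
E = |λ_enc|/(2πε₀r) = (5.66e-7)/(2π·8.85×10^-12·0.00658) = 1.55×10^6 N/C.

1.55e6 N/C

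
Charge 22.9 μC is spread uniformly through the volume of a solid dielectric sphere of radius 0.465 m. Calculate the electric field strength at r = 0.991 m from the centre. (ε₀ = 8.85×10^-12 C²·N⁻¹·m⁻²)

E = 2.10×10^5 V/m

Symmetry ⇒ E = E(r) r̂. Gaussian sphere of radius r = 0.991 m (r > R, so the entire charge is enclosed).
Q_enc = 22.9 μC = 2.29e-5 C.
By Gauss's law, ∮E·dA = E·4πr² = Q_enc/ε₀.
E = |Q_enc|/(4πε₀r²) = (2.29e-5)/(4π·8.85×10^-12·(0.991)²) = 2.10e5 N/C.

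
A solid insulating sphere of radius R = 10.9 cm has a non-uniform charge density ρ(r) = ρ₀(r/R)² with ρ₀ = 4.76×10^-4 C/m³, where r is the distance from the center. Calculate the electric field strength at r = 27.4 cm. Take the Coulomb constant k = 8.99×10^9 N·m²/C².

Use a concentric Gaussian sphere at r = 27.4 cm (r > R, all charge enclosed).
Q_enc = 4π ∫₀^R ρ₀(r'/R)^2 r'² dr' = 4πρ₀R³/5 = 1.549×10^-6 C.
Gauss's law: E·4πr² = Q_enc/ε₀.
E = k|Q_enc|/r² = (8.99×10^9)(1.549×10^-6)/(0.274)² = 1.86×10^5 N/C.

E = 1.86e5 V/m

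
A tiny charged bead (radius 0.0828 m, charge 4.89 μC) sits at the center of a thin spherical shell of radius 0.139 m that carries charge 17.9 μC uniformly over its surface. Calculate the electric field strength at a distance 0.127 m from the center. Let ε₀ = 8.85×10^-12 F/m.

|E| = 2.73e6 N/C

By spherical symmetry E is radial; choose a Gaussian sphere of radius r = 0.127 m (between the bodies, 0.0828 m < r < 0.139 m).
Only the inner charge is enclosed; the outer shell contributes nothing inside itself. Q_enc = 4.89 μC = 4.89×10^-6 C.
Gauss's law: E·4πr² = Q_enc/ε₀.
E = |Q_enc|/(4πε₀r²) = (4.89e-6)/(4π·8.85×10^-12·(0.127)²) = 2.73e6 N/C.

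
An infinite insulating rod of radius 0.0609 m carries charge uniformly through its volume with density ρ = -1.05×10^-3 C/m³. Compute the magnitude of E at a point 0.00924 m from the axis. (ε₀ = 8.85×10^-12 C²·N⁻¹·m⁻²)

Take a coaxial cylindrical Gaussian surface of radius r = 0.00924 m and length L (r < R).
Charge inside radius r per length L is ρ·πr²·L, so λ_enc = ρπr² = -2.816e-7 C/m.
Gauss's law: E·2πrL = λ_enc L/ε₀.
E = |λ_enc|/(2πε₀r) = (2.816×10^-7)/(2π·8.85×10^-12·0.00924) = 5.48e5 N/C.

E ≈ 5.48×10^5 N/C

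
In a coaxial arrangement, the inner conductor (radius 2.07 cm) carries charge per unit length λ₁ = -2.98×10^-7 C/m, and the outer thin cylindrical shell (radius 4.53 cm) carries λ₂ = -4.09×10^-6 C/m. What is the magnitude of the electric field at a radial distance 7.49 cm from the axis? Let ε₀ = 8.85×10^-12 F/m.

Choose a coaxial cylinder of radius r = 7.49 cm (arbitrary length L) as the Gaussian surface (r > 4.53 cm, enclosing both).
λ_enc = λ₁ + λ₂ = (-2.98×10^-7) + (-4.09×10^-6) = -4.388×10^-6 C/m.
Applying ∮E·dA = Q_enc/ε₀ with the end caps contributing no flux:
E = |λ_enc|/(2πε₀r) = (4.388×10^-6)/(2π·8.85×10^-12·0.0749) = 1.05e6 N/C.

1.05×10^6 V/m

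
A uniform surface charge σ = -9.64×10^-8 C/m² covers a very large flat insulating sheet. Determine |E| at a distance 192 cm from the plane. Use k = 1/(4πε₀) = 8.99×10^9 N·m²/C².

|E| = 5.45×10^3 V/m

By planar symmetry E is perpendicular to the sheet and uniform; use a Gaussian pillbox with flat faces of area A on each side of the sheet.
Only the two end caps contribute flux: Φ = 2EA. With Q_enc = σA, Gauss's law gives E = |σ|/(2ε₀).
E = 2πk|σ| = 2π(8.99×10^9)(9.64e-8) = 5.45×10^3 N/C.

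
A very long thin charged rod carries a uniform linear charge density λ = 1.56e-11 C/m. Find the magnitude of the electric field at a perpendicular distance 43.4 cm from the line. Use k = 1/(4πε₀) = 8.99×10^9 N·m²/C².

E = 0.646 N/C

Coaxial Gaussian cylinder, radius r = 43.4 cm, length L.
Q_enc = λL, so λ_enc = 1.56e-11 C/m.
Since E is radial and uniform over the curved surface, Φ = E·2πrL = Q_enc/ε₀ = λ_enc L/ε₀.
E = 2k|λ_enc|/r = 2(8.99×10^9)(1.56×10^-11)/(0.434) = 0.646 N/C.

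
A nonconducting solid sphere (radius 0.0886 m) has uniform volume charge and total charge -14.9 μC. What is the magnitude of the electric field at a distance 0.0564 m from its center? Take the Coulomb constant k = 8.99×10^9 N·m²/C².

E = 1.09e7 N/C

Take a concentric spherical Gaussian surface of radius r = 0.0564 m (r < R).
Only the charge within r is enclosed: Q_enc = Q·(r/R)³ = (-14.9 μC)·(0.0564 m/0.0886 m)³ = -3.843×10^-6 C.
Applying ∮E·dA = Q_enc/ε₀ with Φ = E(4πr²):
E = k|Q_enc|/r² = (8.99×10^9)(3.843×10^-6)/(0.0564)² = 1.09×10^7 N/C.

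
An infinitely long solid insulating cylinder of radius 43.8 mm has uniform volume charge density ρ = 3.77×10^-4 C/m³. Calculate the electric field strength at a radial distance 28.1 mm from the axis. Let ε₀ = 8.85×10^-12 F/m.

E = 5.99×10^5 N/C

Choose a coaxial cylinder of radius r = 28.1 mm (arbitrary length L) as the Gaussian surface (r < R).
Charge inside radius r per length L is ρ·πr²·L, so λ_enc = ρπr² = 9.352e-7 C/m.
Applying ∮E·dA = Q_enc/ε₀ with the end caps contributing no flux:
E = |λ_enc|/(2πε₀r) = (9.352×10^-7)/(2π·8.85×10^-12·0.0281) = 5.99e5 N/C.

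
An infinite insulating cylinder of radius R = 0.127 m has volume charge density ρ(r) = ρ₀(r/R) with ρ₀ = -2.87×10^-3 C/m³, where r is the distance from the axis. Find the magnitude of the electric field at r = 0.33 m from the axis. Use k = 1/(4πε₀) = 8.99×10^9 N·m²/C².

E ≈ 5.28×10^6 N/C

Coaxial Gaussian cylinder, radius r = 0.33 m, length L (r > R, full charge per length enclosed).
λ_enc = 2π ∫₀^R ρ₀(r'/R)^1 r' dr' = 2πρ₀R²/3 = -9.695e-5 C/m.
By Gauss's law (flux through the curved wall only), E·2πrL = λ_enc L/ε₀.
E = 2k|λ_enc|/r = 2(8.99×10^9)(9.695×10^-5)/(0.33) = 5.28e6 N/C.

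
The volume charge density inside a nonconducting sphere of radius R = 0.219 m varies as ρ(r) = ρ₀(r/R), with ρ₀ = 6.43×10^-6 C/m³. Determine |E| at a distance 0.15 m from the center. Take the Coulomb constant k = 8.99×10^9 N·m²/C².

|E| ≈ 1.87e4 N/C

By spherical symmetry E is radial; choose a Gaussian sphere of radius r = 0.15 m (r < R).
Integrate the density: Q_enc = 4π ∫₀^r ρ₀(r'/R)^1 r'² dr' = 4πρ₀ r^4/(4·R) = 4.67e-8 C.
By Gauss's law, ∮E·dA = E·4πr² = Q_enc/ε₀.
E = k|Q_enc|/r² = (8.99×10^9)(4.67×10^-8)/(0.15)² = 1.87e4 N/C.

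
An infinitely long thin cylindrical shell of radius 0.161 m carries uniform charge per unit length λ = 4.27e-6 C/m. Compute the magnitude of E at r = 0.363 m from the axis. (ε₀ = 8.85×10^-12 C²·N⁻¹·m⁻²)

E = 2.12e5 V/m

By cylindrical symmetry E is radial; use a coaxial Gaussian cylinder of radius 0.363 m and length L (r > 0.161 m).
The full line charge is enclosed: λ_enc = 4.27×10^-6 C/m.
By Gauss's law (flux through the curved wall only), E·2πrL = λ_enc L/ε₀.
E = |λ_enc|/(2πε₀r) = (4.27×10^-6)/(2π·8.85×10^-12·0.363) = 2.12e5 N/C.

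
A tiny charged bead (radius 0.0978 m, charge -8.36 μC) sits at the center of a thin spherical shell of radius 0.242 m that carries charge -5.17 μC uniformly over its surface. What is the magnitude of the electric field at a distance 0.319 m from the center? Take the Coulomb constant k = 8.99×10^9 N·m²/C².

E ≈ 1.20×10^6 N/C

By spherical symmetry E is radial; choose a Gaussian sphere of radius r = 0.319 m (r > 0.242 m, enclosing both).
Q_enc = (-8.36 μC) + (-5.17 μC) = -1.353×10^-5 C.
By Gauss's law, ∮E·dA = E·4πr² = Q_enc/ε₀.
E = k|Q_enc|/r² = (8.99×10^9)(1.353×10^-5)/(0.319)² = 1.20×10^6 N/C.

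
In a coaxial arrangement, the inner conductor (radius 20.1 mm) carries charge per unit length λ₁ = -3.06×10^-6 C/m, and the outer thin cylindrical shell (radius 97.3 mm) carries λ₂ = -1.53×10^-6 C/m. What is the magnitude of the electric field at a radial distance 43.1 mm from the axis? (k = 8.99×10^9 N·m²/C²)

E ≈ 1.28×10^6 V/m

Coaxial Gaussian cylinder, radius r = 43.1 mm, length L (between the conductors, 20.1 mm < r < 97.3 mm).
Only the inner wire is enclosed; the outer shell contributes nothing inside itself. λ_enc = λ₁ = -3.06e-6 C/m.
By Gauss's law (flux through the curved wall only), E·2πrL = λ_enc L/ε₀.
E = 2k|λ_enc|/r = 2(8.99×10^9)(3.06×10^-6)/(0.0431) = 1.28×10^6 N/C.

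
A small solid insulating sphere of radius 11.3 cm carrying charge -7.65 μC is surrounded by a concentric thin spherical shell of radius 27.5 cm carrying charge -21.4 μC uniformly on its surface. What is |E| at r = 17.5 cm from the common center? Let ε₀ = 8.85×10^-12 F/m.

Use a concentric Gaussian sphere at r = 17.5 cm (between the bodies, 11.3 cm < r < 27.5 cm).
Only the inner charge is enclosed; the outer shell contributes nothing inside itself. Q_enc = -7.65 μC = -7.65×10^-6 C.
Since E is radial and uniform over the Gaussian sphere, Φ = E·4πr² = Q_enc/ε₀.
E = |Q_enc|/(4πε₀r²) = (7.65×10^-6)/(4π·8.85×10^-12·(0.175)²) = 2.25×10^6 N/C.

|E| ≈ 2.25e6 V/m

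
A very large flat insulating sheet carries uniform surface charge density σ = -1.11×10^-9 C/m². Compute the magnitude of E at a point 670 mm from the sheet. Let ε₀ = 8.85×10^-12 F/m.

E = 62.7 N/C

The symmetry is planar: E is normal to the sheet and the same magnitude on both sides. Take a pillbox straddling the sheet with end-cap area A.
Flux Φ = 2EA and Q_enc = σA, so 2EA = σA/ε₀ ⇒ E = |σ|/(2ε₀), independent of distance.
E = |σ|/(2ε₀) = (1.11×10^-9)/(2·8.85×10^-12) = 62.7 N/C.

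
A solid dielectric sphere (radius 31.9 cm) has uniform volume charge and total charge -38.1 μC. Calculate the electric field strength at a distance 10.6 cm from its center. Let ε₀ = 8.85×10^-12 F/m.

Take a concentric spherical Gaussian surface of radius r = 10.6 cm (r < R).
Only the charge within r is enclosed: Q_enc = Q·(r/R)³ = (-38.1 μC)·(10.6 cm/31.9 cm)³ = -1.398×10^-6 C.
Applying ∮E·dA = Q_enc/ε₀ with Φ = E(4πr²):
E = |Q_enc|/(4πε₀r²) = (1.398×10^-6)/(4π·8.85×10^-12·(0.106)²) = 1.12e6 N/C.

E ≈ 1.12×10^6 N/C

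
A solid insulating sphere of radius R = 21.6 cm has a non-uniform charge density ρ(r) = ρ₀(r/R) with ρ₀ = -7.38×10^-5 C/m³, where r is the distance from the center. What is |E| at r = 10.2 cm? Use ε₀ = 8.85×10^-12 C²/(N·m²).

Symmetry ⇒ E = E(r) r̂. Gaussian sphere of radius r = 10.2 cm (r < R).
Q_enc = ∫₀^r ρ(r')·4πr'² dr' = (4πρ₀/R) ∫₀^r r'^3 dr' = 4πρ₀ r^4/(4·R) = -1.162e-7 C.
By Gauss's law, ∮E·dA = E·4πr² = Q_enc/ε₀.
E = |Q_enc|/(4πε₀r²) = (1.162e-7)/(4π·8.85×10^-12·(0.102)²) = 1.00e5 N/C.

1.00×10^5 N/C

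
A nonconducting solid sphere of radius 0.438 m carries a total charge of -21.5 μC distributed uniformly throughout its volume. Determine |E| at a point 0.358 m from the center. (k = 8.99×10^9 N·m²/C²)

E ≈ 8.23e5 N/C

Take a concentric spherical Gaussian surface of radius r = 0.358 m (r < R).
For a uniform sphere the enclosed fraction is (r/R)³, so Q_enc = (-21.5 μC)(0.358/0.438)³ = -1.174×10^-5 C.
Applying ∮E·dA = Q_enc/ε₀ with Φ = E(4πr²):
E = k|Q_enc|/r² = (8.99×10^9)(1.174e-5)/(0.358)² = 8.23×10^5 N/C.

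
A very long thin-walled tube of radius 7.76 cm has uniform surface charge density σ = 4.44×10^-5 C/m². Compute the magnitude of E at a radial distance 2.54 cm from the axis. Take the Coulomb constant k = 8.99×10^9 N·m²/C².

Take a coaxial cylindrical Gaussian surface of radius r = 2.54 cm and length L (r < 7.76 cm, inside the shell).
All the surface charge lies outside this cylinder: Q_enc = 0, hence E = 0.

|E| = 0 N/C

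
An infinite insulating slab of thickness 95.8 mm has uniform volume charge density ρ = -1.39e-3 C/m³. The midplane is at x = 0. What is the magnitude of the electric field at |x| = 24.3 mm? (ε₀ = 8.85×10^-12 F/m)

3.82e6 V/m

By symmetry E is perpendicular to the slab. A Gaussian pillbox from −24.3 mm to +24.3 mm (face area A) lies entirely within the slab.
Q_enc = ρ·(2x)·A and flux = 2EA, so 2EA = 2ρxA/ε₀ ⇒ E = |ρ|x/ε₀.
E = (1.39×10^-3)(0.0243)/(8.85×10^-12) = 3.82×10^6 N/C.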